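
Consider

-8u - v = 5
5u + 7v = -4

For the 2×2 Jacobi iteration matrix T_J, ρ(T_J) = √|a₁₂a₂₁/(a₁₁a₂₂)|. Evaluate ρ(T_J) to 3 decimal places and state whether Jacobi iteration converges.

0.299

a₁₂a₂₁/(a₁₁a₂₂) = (-1)·(5) / ((-8)·(7)) = 0.089286
ρ = √|0.089286| = √0.089286 = 0.299
ρ < 1, so Jacobi converges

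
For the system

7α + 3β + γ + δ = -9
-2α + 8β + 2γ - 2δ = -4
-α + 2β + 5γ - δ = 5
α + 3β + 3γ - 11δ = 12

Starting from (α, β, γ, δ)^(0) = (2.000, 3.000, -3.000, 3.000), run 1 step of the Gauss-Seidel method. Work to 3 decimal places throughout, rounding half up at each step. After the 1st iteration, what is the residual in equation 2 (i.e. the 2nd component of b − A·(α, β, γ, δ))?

-15.824

Iteration 1:
  α = (-9 - (3)·3.000 - (1)·-3.000 - (1)·3.000) / (7) = -2.571
  β = (-4 - (-2)·-2.571 - (2)·-3.000 - (-2)·3.000) / (8) = 0.357
  γ = (5 - (-1)·-2.571 - (2)·0.357 - (-1)·3.000) / (5) = 0.943
  δ = (12 - (1)·-2.571 - (3)·0.357 - (3)·0.943) / (-11) = -0.970
Residual b − A·x = (7.953, -15.824, -3.970, 0.001)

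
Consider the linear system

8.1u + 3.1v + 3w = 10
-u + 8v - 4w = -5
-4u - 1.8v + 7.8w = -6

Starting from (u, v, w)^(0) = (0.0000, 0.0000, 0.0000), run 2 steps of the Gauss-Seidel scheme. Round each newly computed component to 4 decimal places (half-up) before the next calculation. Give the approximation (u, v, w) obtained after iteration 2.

Iteration 1:
  u = (10 - (3.1)·0.0000 - (3)·0.0000) / (8.1) = 1.2346
  v = (-5 - (-1)·1.2346 - (-4)·0.0000) / (8) = -0.4707
  w = (-6 - (-4)·1.2346 - (-1.8)·-0.4707) / (7.8) = -0.2447
Iteration 2:
  u = (10 - (3.1)·-0.4707 - (3)·-0.2447) / (8.1) = 1.5053
  v = (-5 - (-1)·1.5053 - (-4)·-0.2447) / (8) = -0.5592
  w = (-6 - (-4)·1.5053 - (-1.8)·-0.5592) / (7.8) = -0.1263

(1.5053, -0.5592, -0.1263)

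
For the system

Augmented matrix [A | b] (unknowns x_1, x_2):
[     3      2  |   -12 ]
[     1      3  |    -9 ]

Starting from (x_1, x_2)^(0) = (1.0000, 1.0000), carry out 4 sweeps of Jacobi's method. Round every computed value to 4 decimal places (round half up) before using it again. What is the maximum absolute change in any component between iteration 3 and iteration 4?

Iteration 1:
  x_1 = (-12 - (2)·1.0000) / (3) = -4.6667
  x_2 = (-9 - (1)·1.0000) / (3) = -3.3333
Iteration 2:
  x_1 = (-12 - (2)·-3.3333) / (3) = -1.7778
  x_2 = (-9 - (1)·-4.6667) / (3) = -1.4444
Iteration 3:
  x_1 = (-12 - (2)·-1.4444) / (3) = -3.0371
  x_2 = (-9 - (1)·-1.7778) / (3) = -2.4074
Iteration 4:
  x_1 = (-12 - (2)·-2.4074) / (3) = -2.3951
  x_2 = (-9 - (1)·-3.0371) / (3) = -1.9876
Change: (0.6420, 0.4198) → max |·| = 0.6420

0.6420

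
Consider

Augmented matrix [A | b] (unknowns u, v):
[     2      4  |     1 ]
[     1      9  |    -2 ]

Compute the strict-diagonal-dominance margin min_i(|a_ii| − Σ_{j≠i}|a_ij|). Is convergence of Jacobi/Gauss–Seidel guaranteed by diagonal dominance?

-2

row 1: |2| − (4) = -2
row 2: |9| − (1) = 8
minimum over rows = -2 → not strictly diagonally dominant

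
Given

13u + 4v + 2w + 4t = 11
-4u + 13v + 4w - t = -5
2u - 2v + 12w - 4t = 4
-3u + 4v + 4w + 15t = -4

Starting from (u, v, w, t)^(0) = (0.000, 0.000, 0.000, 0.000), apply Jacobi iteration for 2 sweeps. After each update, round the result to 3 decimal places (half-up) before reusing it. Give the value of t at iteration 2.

Iteration 1:
  u = (11 - (4)·0.000 - (2)·0.000 - (4)·0.000) / (13) = 0.846
  v = (-5 - (-4)·0.000 - (4)·0.000 - (-1)·0.000) / (13) = -0.385
  w = (4 - (2)·0.000 - (-2)·0.000 - (-4)·0.000) / (12) = 0.333
  t = (-4 - (-3)·0.000 - (4)·0.000 - (4)·0.000) / (15) = -0.267
Iteration 2:
  u = (11 - (4)·-0.385 - (2)·0.333 - (4)·-0.267) / (13) = 0.996
  v = (-5 - (-4)·0.846 - (4)·0.333 - (-1)·-0.267) / (13) = -0.247
  w = (4 - (2)·0.846 - (-2)·-0.385 - (-4)·-0.267) / (12) = 0.039
  t = (-4 - (-3)·0.846 - (4)·-0.385 - (4)·0.333) / (15) = -0.084

-0.084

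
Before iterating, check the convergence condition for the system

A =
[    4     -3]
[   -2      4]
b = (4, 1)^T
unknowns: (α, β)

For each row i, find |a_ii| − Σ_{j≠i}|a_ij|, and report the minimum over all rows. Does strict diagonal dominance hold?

1

row 1: |4| − (3) = 1
row 2: |4| − (2) = 2
minimum over rows = 1 → strictly diagonally dominant (convergence guaranteed)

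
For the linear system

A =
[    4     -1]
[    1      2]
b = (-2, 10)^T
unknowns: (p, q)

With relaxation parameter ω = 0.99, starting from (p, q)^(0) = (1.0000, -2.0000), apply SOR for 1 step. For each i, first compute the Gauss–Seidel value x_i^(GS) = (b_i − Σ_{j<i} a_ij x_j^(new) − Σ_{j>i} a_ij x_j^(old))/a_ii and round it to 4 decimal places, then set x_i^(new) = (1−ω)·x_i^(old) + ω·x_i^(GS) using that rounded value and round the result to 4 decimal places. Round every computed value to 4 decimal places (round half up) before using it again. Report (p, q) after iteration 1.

Iteration 1:
  p: GS value = (-2 - (-1)·-2.0000) / (4) = -1.0000;  p ← (1−ω)·1.0000 + ω·-1.0000 = -0.9800
  q: GS value = (10 - (1)·-0.9800) / (2) = 5.4900;  q ← (1−ω)·-2.0000 + ω·5.4900 = 5.4151

(-0.9800, 5.4151)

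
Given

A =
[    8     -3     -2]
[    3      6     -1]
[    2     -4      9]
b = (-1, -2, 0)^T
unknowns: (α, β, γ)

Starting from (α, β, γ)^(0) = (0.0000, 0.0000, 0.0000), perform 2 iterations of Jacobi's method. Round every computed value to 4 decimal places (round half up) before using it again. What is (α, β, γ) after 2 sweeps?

(-0.2500, -0.2708, -0.1204)

Iteration 1:
  α = (-1 - (-3)·0.0000 - (-2)·0.0000) / (8) = -0.1250
  β = (-2 - (3)·0.0000 - (-1)·0.0000) / (6) = -0.3333
  γ = (0 - (2)·0.0000 - (-4)·0.0000) / (9) = 0.0000
Iteration 2:
  α = (-1 - (-3)·-0.3333 - (-2)·0.0000) / (8) = -0.2500
  β = (-2 - (3)·-0.1250 - (-1)·0.0000) / (6) = -0.2708
  γ = (0 - (2)·-0.1250 - (-4)·-0.3333) / (9) = -0.1204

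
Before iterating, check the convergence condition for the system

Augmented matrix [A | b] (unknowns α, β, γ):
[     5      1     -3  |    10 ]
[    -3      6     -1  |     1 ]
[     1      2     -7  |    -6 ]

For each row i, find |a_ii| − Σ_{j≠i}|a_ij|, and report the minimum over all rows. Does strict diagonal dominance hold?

row 1: |5| − (1+3) = 1
row 2: |6| − (3+1) = 2
row 3: |-7| − (1+2) = 4
minimum over rows = 1 → strictly diagonally dominant (convergence guaranteed)

1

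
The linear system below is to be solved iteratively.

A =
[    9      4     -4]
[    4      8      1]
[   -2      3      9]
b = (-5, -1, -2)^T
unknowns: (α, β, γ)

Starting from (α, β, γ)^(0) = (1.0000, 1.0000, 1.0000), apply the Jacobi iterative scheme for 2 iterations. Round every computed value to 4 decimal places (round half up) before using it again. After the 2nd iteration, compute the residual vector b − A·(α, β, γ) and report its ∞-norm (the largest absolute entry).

Iteration 1:
  α = (-5 - (4)·1.0000 - (-4)·1.0000) / (9) = -0.5556
  β = (-1 - (4)·1.0000 - (1)·1.0000) / (8) = -0.7500
  γ = (-2 - (-2)·1.0000 - (3)·1.0000) / (9) = -0.3333
Iteration 2:
  α = (-5 - (4)·-0.7500 - (-4)·-0.3333) / (9) = -0.3704
  β = (-1 - (4)·-0.5556 - (1)·-0.3333) / (8) = 0.1945
  γ = (-2 - (-2)·-0.5556 - (3)·-0.7500) / (9) = -0.0957
Residual b − A·x = (-2.8272, -0.9787, -2.4630); ∞-norm = 2.8272

2.8272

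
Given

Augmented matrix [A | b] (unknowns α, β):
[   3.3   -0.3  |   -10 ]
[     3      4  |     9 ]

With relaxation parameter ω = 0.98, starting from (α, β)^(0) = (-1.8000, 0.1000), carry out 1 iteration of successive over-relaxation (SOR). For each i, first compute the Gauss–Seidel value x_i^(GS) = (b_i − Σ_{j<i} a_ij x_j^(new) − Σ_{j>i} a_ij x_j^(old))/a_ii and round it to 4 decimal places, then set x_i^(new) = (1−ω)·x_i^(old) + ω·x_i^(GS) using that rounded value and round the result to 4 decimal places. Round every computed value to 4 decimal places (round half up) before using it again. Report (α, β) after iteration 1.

Iteration 1:
  α: GS value = (-10 - (-0.3)·0.1000) / (3.3) = -3.0212;  α ← (1−ω)·-1.8000 + ω·-3.0212 = -2.9968
  β: GS value = (9 - (3)·-2.9968) / (4) = 4.4976;  β ← (1−ω)·0.1000 + ω·4.4976 = 4.4096

(-2.9968, 4.4096)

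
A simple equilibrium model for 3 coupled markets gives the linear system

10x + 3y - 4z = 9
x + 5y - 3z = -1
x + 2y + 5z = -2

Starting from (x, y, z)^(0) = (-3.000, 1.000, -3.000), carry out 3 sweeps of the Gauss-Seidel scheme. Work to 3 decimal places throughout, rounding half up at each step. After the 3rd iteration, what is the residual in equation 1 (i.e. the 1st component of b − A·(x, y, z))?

2.939

Iteration 1:
  x = (9 - (3)·1.000 - (-4)·-3.000) / (10) = -0.600
  y = (-1 - (1)·-0.600 - (-3)·-3.000) / (5) = -1.880
  z = (-2 - (1)·-0.600 - (2)·-1.880) / (5) = 0.472
Iteration 2:
  x = (9 - (3)·-1.880 - (-4)·0.472) / (10) = 1.653
  y = (-1 - (1)·1.653 - (-3)·0.472) / (5) = -0.247
  z = (-2 - (1)·1.653 - (2)·-0.247) / (5) = -0.632
Iteration 3:
  x = (9 - (3)·-0.247 - (-4)·-0.632) / (10) = 0.721
  y = (-1 - (1)·0.721 - (-3)·-0.632) / (5) = -0.723
  z = (-2 - (1)·0.721 - (2)·-0.723) / (5) = -0.255
Residual b − A·x = (2.939, 1.129, 0.000)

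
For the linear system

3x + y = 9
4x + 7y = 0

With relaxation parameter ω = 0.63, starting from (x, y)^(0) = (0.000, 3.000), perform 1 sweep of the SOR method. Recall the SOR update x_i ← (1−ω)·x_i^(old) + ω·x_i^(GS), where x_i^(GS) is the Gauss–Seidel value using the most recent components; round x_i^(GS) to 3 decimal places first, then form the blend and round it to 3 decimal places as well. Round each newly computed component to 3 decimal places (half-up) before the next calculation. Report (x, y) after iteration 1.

(1.260, 0.656)

Iteration 1:
  x: GS value = (9 - (1)·3.000) / (3) = 2.000;  x ← (1−ω)·0.000 + ω·2.000 = 1.260
  y: GS value = (0 - (4)·1.260) / (7) = -0.720;  y ← (1−ω)·3.000 + ω·-0.720 = 0.656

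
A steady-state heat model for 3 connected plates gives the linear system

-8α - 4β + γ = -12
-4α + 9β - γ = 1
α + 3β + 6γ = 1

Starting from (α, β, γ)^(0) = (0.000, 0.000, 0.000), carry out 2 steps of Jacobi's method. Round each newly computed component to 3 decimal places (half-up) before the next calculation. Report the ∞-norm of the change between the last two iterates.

0.685

Iteration 1:
  α = (-12 - (-4)·0.000 - (1)·0.000) / (-8) = 1.500
  β = (1 - (-4)·0.000 - (-1)·0.000) / (9) = 0.111
  γ = (1 - (1)·0.000 - (3)·0.000) / (6) = 0.167
Iteration 2:
  α = (-12 - (-4)·0.111 - (1)·0.167) / (-8) = 1.465
  β = (1 - (-4)·1.500 - (-1)·0.167) / (9) = 0.796
  γ = (1 - (1)·1.500 - (3)·0.111) / (6) = -0.139
Change: (-0.035, 0.685, -0.306) → max |·| = 0.685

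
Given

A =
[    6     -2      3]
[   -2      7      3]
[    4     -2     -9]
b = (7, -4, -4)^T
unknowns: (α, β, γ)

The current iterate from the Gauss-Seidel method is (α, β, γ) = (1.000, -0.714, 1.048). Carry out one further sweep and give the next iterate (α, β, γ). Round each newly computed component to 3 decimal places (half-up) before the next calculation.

(0.405, -0.905, 0.826)

One sweep:
  α = (7 - (-2)·-0.714 - (3)·1.048) / (6) = 0.405
  β = (-4 - (-2)·0.405 - (3)·1.048) / (7) = -0.905
  γ = (-4 - (4)·0.405 - (-2)·-0.905) / (-9) = 0.826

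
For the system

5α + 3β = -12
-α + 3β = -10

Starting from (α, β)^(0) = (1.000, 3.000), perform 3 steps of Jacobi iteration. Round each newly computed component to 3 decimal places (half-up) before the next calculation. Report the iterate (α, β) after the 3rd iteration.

(0.440, -3.533)

Iteration 1:
  α = (-12 - (3)·3.000) / (5) = -4.200
  β = (-10 - (-1)·1.000) / (3) = -3.000
Iteration 2:
  α = (-12 - (3)·-3.000) / (5) = -0.600
  β = (-10 - (-1)·-4.200) / (3) = -4.733
Iteration 3:
  α = (-12 - (3)·-4.733) / (5) = 0.440
  β = (-10 - (-1)·-0.600) / (3) = -3.533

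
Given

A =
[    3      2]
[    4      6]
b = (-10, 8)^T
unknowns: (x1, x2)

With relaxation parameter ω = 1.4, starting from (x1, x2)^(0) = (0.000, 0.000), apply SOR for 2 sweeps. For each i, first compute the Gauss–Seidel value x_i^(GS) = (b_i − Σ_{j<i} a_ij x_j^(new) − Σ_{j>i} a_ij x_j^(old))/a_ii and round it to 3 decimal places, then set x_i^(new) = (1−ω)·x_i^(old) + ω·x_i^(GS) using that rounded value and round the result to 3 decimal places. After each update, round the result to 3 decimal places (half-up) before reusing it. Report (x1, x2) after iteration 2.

Iteration 1:
  x1: GS value = (-10 - (2)·0.000) / (3) = -3.333;  x1 ← (1−ω)·0.000 + ω·-3.333 = -4.666
  x2: GS value = (8 - (4)·-4.666) / (6) = 4.444;  x2 ← (1−ω)·0.000 + ω·4.444 = 6.222
Iteration 2:
  x1: GS value = (-10 - (2)·6.222) / (3) = -7.481;  x1 ← (1−ω)·-4.666 + ω·-7.481 = -8.607
  x2: GS value = (8 - (4)·-8.607) / (6) = 7.071;  x2 ← (1−ω)·6.222 + ω·7.071 = 7.411

(-8.607, 7.411)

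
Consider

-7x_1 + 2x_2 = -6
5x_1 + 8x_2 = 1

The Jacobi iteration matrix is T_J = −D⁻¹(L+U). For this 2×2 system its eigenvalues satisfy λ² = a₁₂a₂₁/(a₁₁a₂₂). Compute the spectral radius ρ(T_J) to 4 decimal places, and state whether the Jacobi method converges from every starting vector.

a₁₂a₂₁/(a₁₁a₂₂) = (2)·(5) / ((-7)·(8)) = -0.178571
ρ = √|-0.178571| = √0.178571 = 0.4226
ρ < 1, so Jacobi converges

0.4226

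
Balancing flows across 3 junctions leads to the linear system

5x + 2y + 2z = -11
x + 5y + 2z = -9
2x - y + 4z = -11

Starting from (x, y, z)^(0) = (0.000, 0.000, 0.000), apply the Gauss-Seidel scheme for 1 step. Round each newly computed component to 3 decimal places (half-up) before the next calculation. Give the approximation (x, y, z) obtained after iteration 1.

Iteration 1:
  x = (-11 - (2)·0.000 - (2)·0.000) / (5) = -2.200
  y = (-9 - (1)·-2.200 - (2)·0.000) / (5) = -1.360
  z = (-11 - (2)·-2.200 - (-1)·-1.360) / (4) = -1.990

(-2.200, -1.360, -1.990)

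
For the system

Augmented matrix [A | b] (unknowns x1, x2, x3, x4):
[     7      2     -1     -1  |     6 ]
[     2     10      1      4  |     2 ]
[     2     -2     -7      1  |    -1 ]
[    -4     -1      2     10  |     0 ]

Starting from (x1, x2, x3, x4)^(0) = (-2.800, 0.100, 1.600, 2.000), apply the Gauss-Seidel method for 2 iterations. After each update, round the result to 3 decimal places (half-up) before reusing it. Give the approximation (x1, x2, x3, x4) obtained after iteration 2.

Iteration 1:
  x1 = (6 - (2)·0.100 - (-1)·1.600 - (-1)·2.000) / (7) = 1.343
  x2 = (2 - (2)·1.343 - (1)·1.600 - (4)·2.000) / (10) = -1.029
  x3 = (-1 - (2)·1.343 - (-2)·-1.029 - (1)·2.000) / (-7) = 1.106
  x4 = (0 - (-4)·1.343 - (-1)·-1.029 - (2)·1.106) / (10) = 0.213
Iteration 2:
  x1 = (6 - (2)·-1.029 - (-1)·1.106 - (-1)·0.213) / (7) = 1.340
  x2 = (2 - (2)·1.340 - (1)·1.106 - (4)·0.213) / (10) = -0.264
  x3 = (-1 - (2)·1.340 - (-2)·-0.264 - (1)·0.213) / (-7) = 0.632
  x4 = (0 - (-4)·1.340 - (-1)·-0.264 - (2)·0.632) / (10) = 0.383

(1.340, -0.264, 0.632, 0.383)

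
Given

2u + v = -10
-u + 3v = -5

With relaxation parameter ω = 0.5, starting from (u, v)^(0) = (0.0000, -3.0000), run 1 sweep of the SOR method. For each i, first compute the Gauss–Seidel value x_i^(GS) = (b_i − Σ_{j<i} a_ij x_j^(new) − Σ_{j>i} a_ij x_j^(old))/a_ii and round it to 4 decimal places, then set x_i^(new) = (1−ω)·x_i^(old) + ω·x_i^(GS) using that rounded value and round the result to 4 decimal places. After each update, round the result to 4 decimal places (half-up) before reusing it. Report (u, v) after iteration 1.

Iteration 1:
  u: GS value = (-10 - (1)·-3.0000) / (2) = -3.5000;  u ← (1−ω)·0.0000 + ω·-3.5000 = -1.7500
  v: GS value = (-5 - (-1)·-1.7500) / (3) = -2.2500;  v ← (1−ω)·-3.0000 + ω·-2.2500 = -2.6250

(-1.7500, -2.6250)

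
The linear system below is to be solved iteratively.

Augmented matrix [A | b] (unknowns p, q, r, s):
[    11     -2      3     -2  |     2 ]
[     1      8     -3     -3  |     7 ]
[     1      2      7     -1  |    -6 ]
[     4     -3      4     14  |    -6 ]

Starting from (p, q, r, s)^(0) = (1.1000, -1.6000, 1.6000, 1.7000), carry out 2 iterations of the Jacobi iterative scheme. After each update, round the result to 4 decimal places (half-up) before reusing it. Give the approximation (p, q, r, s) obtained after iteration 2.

(0.3461, 0.2081, -1.6081, 0.1520)

Iteration 1:
  p = (2 - (-2)·-1.6000 - (3)·1.6000 - (-2)·1.7000) / (11) = -0.2364
  q = (7 - (1)·1.1000 - (-3)·1.6000 - (-3)·1.7000) / (8) = 1.9750
  r = (-6 - (1)·1.1000 - (2)·-1.6000 - (-1)·1.7000) / (7) = -0.3143
  s = (-6 - (4)·1.1000 - (-3)·-1.6000 - (4)·1.6000) / (14) = -1.5429
Iteration 2:
  p = (2 - (-2)·1.9750 - (3)·-0.3143 - (-2)·-1.5429) / (11) = 0.3461
  q = (7 - (1)·-0.2364 - (-3)·-0.3143 - (-3)·-1.5429) / (8) = 0.2081
  r = (-6 - (1)·-0.2364 - (2)·1.9750 - (-1)·-1.5429) / (7) = -1.6081
  s = (-6 - (4)·-0.2364 - (-3)·1.9750 - (4)·-0.3143) / (14) = 0.1520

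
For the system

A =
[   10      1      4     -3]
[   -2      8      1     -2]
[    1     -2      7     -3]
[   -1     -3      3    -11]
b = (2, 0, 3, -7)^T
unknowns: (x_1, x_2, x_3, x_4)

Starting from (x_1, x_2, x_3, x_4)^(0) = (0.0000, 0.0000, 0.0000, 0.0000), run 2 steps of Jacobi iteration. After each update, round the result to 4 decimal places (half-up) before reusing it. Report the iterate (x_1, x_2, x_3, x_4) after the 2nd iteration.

Iteration 1:
  x_1 = (2 - (1)·0.0000 - (4)·0.0000 - (-3)·0.0000) / (10) = 0.2000
  x_2 = (0 - (-2)·0.0000 - (1)·0.0000 - (-2)·0.0000) / (8) = 0.0000
  x_3 = (3 - (1)·0.0000 - (-2)·0.0000 - (-3)·0.0000) / (7) = 0.4286
  x_4 = (-7 - (-1)·0.0000 - (-3)·0.0000 - (3)·0.0000) / (-11) = 0.6364
Iteration 2:
  x_1 = (2 - (1)·0.0000 - (4)·0.4286 - (-3)·0.6364) / (10) = 0.2195
  x_2 = (0 - (-2)·0.2000 - (1)·0.4286 - (-2)·0.6364) / (8) = 0.1555
  x_3 = (3 - (1)·0.2000 - (-2)·0.0000 - (-3)·0.6364) / (7) = 0.6727
  x_4 = (-7 - (-1)·0.2000 - (-3)·0.0000 - (3)·0.4286) / (-11) = 0.7351

(0.2195, 0.1555, 0.6727, 0.7351)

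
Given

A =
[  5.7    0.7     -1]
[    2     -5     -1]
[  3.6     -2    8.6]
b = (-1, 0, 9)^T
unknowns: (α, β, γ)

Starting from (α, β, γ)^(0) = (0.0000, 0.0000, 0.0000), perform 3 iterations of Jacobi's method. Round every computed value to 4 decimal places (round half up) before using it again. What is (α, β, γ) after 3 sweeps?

Iteration 1:
  α = (-1 - (0.7)·0.0000 - (-1)·0.0000) / (5.7) = -0.1754
  β = (0 - (2)·0.0000 - (-1)·0.0000) / (-5) = 0.0000
  γ = (9 - (3.6)·0.0000 - (-2)·0.0000) / (8.6) = 1.0465
Iteration 2:
  α = (-1 - (0.7)·0.0000 - (-1)·1.0465) / (5.7) = 0.0082
  β = (0 - (2)·-0.1754 - (-1)·1.0465) / (-5) = -0.2795
  γ = (9 - (3.6)·-0.1754 - (-2)·0.0000) / (8.6) = 1.1199
Iteration 3:
  α = (-1 - (0.7)·-0.2795 - (-1)·1.1199) / (5.7) = 0.0554
  β = (0 - (2)·0.0082 - (-1)·1.1199) / (-5) = -0.2207
  γ = (9 - (3.6)·0.0082 - (-2)·-0.2795) / (8.6) = 0.9781

(0.0554, -0.2207, 0.9781)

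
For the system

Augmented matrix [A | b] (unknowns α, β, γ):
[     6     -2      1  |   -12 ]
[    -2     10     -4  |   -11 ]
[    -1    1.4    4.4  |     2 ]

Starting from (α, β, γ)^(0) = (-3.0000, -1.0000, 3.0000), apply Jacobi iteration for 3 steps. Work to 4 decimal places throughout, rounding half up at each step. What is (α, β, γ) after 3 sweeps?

(-2.5384, -1.5485, 0.4774)

Iteration 1:
  α = (-12 - (-2)·-1.0000 - (1)·3.0000) / (6) = -2.8333
  β = (-11 - (-2)·-3.0000 - (-4)·3.0000) / (10) = -0.5000
  γ = (2 - (-1)·-3.0000 - (1.4)·-1.0000) / (4.4) = 0.0909
Iteration 2:
  α = (-12 - (-2)·-0.5000 - (1)·0.0909) / (6) = -2.1818
  β = (-11 - (-2)·-2.8333 - (-4)·0.0909) / (10) = -1.6303
  γ = (2 - (-1)·-2.8333 - (1.4)·-0.5000) / (4.4) = -0.0303
Iteration 3:
  α = (-12 - (-2)·-1.6303 - (1)·-0.0303) / (6) = -2.5384
  β = (-11 - (-2)·-2.1818 - (-4)·-0.0303) / (10) = -1.5485
  γ = (2 - (-1)·-2.1818 - (1.4)·-1.6303) / (4.4) = 0.4774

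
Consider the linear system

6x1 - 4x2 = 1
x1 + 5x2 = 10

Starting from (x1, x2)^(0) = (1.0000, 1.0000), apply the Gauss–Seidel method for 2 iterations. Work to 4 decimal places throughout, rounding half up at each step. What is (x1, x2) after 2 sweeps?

Iteration 1:
  x1 = (1 - (-4)·1.0000) / (6) = 0.8333
  x2 = (10 - (1)·0.8333) / (5) = 1.8333
Iteration 2:
  x1 = (1 - (-4)·1.8333) / (6) = 1.3889
  x2 = (10 - (1)·1.3889) / (5) = 1.7222

(1.3889, 1.7222)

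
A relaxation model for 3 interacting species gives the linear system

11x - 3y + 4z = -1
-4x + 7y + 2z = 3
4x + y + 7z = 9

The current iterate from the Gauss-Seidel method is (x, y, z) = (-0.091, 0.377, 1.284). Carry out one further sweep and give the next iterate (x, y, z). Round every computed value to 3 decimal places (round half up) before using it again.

(-0.455, -0.198, 1.574)

One sweep:
  x = (-1 - (-3)·0.377 - (4)·1.284) / (11) = -0.455
  y = (3 - (-4)·-0.455 - (2)·1.284) / (7) = -0.198
  z = (9 - (4)·-0.455 - (1)·-0.198) / (7) = 1.574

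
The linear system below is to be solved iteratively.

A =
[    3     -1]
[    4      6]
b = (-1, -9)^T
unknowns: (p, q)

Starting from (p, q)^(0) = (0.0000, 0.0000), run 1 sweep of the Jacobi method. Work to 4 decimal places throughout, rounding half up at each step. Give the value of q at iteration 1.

-1.5000

Iteration 1:
  p = (-1 - (-1)·0.0000) / (3) = -0.3333
  q = (-9 - (4)·0.0000) / (6) = -1.5000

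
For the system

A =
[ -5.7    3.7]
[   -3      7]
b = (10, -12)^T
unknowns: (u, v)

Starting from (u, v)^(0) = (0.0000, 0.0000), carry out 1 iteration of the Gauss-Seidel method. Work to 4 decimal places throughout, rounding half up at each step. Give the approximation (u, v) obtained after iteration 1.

Iteration 1:
  u = (10 - (3.7)·0.0000) / (-5.7) = -1.7544
  v = (-12 - (-3)·-1.7544) / (7) = -2.4662

(-1.7544, -2.4662)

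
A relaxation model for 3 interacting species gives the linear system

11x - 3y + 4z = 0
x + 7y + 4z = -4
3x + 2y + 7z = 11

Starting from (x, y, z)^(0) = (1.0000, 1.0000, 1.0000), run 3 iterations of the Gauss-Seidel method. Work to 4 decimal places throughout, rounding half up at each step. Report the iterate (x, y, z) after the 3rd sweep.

(-1.3059, -1.7805, 2.6398)

Iteration 1:
  x = (0 - (-3)·1.0000 - (4)·1.0000) / (11) = -0.0909
  y = (-4 - (1)·-0.0909 - (4)·1.0000) / (7) = -1.1299
  z = (11 - (3)·-0.0909 - (2)·-1.1299) / (7) = 1.9332
Iteration 2:
  x = (0 - (-3)·-1.1299 - (4)·1.9332) / (11) = -1.0111
  y = (-4 - (1)·-1.0111 - (4)·1.9332) / (7) = -1.5317
  z = (11 - (3)·-1.0111 - (2)·-1.5317) / (7) = 2.4424
Iteration 3:
  x = (0 - (-3)·-1.5317 - (4)·2.4424) / (11) = -1.3059
  y = (-4 - (1)·-1.3059 - (4)·2.4424) / (7) = -1.7805
  z = (11 - (3)·-1.3059 - (2)·-1.7805) / (7) = 2.6398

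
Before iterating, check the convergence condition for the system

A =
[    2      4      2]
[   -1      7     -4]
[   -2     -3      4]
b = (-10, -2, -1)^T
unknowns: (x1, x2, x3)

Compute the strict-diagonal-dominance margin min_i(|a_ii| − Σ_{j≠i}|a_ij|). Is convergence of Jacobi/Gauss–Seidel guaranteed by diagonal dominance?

-4

row 1: |2| − (4+2) = -4
row 2: |7| − (1+4) = 2
row 3: |4| − (2+3) = -1
minimum over rows = -4 → not strictly diagonally dominant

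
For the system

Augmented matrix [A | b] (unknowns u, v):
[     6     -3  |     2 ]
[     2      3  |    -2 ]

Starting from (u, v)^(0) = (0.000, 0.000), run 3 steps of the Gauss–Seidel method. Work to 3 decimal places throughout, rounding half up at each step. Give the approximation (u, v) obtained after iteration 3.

Iteration 1:
  u = (2 - (-3)·0.000) / (6) = 0.333
  v = (-2 - (2)·0.333) / (3) = -0.889
Iteration 2:
  u = (2 - (-3)·-0.889) / (6) = -0.111
  v = (-2 - (2)·-0.111) / (3) = -0.593
Iteration 3:
  u = (2 - (-3)·-0.593) / (6) = 0.037
  v = (-2 - (2)·0.037) / (3) = -0.691

(0.037, -0.691)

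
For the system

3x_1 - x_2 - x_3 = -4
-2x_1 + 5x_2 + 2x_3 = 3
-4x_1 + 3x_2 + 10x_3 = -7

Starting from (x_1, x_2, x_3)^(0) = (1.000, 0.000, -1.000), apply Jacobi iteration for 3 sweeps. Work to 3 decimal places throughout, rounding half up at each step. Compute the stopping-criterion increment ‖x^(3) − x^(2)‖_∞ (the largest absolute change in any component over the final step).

Iteration 1:
  x_1 = (-4 - (-1)·0.000 - (-1)·-1.000) / (3) = -1.667
  x_2 = (3 - (-2)·1.000 - (2)·-1.000) / (5) = 1.400
  x_3 = (-7 - (-4)·1.000 - (3)·0.000) / (10) = -0.300
Iteration 2:
  x_1 = (-4 - (-1)·1.400 - (-1)·-0.300) / (3) = -0.967
  x_2 = (3 - (-2)·-1.667 - (2)·-0.300) / (5) = 0.053
  x_3 = (-7 - (-4)·-1.667 - (3)·1.400) / (10) = -1.787
Iteration 3:
  x_1 = (-4 - (-1)·0.053 - (-1)·-1.787) / (3) = -1.911
  x_2 = (3 - (-2)·-0.967 - (2)·-1.787) / (5) = 0.928
  x_3 = (-7 - (-4)·-0.967 - (3)·0.053) / (10) = -1.103
Change: (-0.944, 0.875, 0.684) → max |·| = 0.944

0.944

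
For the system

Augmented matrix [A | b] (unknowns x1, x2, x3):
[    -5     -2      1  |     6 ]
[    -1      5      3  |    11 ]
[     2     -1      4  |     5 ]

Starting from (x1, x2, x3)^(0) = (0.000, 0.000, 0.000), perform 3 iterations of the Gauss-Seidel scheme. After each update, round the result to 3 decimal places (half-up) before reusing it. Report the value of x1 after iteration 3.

Iteration 1:
  x1 = (6 - (-2)·0.000 - (1)·0.000) / (-5) = -1.200
  x2 = (11 - (-1)·-1.200 - (3)·0.000) / (5) = 1.960
  x3 = (5 - (2)·-1.200 - (-1)·1.960) / (4) = 2.340
Iteration 2:
  x1 = (6 - (-2)·1.960 - (1)·2.340) / (-5) = -1.516
  x2 = (11 - (-1)·-1.516 - (3)·2.340) / (5) = 0.493
  x3 = (5 - (2)·-1.516 - (-1)·0.493) / (4) = 2.131
Iteration 3:
  x1 = (6 - (-2)·0.493 - (1)·2.131) / (-5) = -0.971
  x2 = (11 - (-1)·-0.971 - (3)·2.131) / (5) = 0.727
  x3 = (5 - (2)·-0.971 - (-1)·0.727) / (4) = 1.917

-0.971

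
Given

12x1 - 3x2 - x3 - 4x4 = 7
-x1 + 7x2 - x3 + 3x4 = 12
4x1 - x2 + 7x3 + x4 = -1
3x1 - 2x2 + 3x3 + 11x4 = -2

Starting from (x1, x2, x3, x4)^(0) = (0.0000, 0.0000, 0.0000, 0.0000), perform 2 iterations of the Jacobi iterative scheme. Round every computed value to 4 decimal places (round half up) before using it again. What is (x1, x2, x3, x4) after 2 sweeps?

(0.9394, 1.8551, -0.2053, 0.0098)

Iteration 1:
  x1 = (7 - (-3)·0.0000 - (-1)·0.0000 - (-4)·0.0000) / (12) = 0.5833
  x2 = (12 - (-1)·0.0000 - (-1)·0.0000 - (3)·0.0000) / (7) = 1.7143
  x3 = (-1 - (4)·0.0000 - (-1)·0.0000 - (1)·0.0000) / (7) = -0.1429
  x4 = (-2 - (3)·0.0000 - (-2)·0.0000 - (3)·0.0000) / (11) = -0.1818
Iteration 2:
  x1 = (7 - (-3)·1.7143 - (-1)·-0.1429 - (-4)·-0.1818) / (12) = 0.9394
  x2 = (12 - (-1)·0.5833 - (-1)·-0.1429 - (3)·-0.1818) / (7) = 1.8551
  x3 = (-1 - (4)·0.5833 - (-1)·1.7143 - (1)·-0.1818) / (7) = -0.2053
  x4 = (-2 - (3)·0.5833 - (-2)·1.7143 - (3)·-0.1429) / (11) = 0.0098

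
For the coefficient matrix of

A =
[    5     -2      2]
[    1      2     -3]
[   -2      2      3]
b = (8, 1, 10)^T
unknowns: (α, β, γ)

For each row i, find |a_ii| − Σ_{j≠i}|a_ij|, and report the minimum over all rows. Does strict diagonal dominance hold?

row 1: |5| − (2+2) = 1
row 2: |2| − (1+3) = -2
row 3: |3| − (2+2) = -1
minimum over rows = -2 → not strictly diagonally dominant

-2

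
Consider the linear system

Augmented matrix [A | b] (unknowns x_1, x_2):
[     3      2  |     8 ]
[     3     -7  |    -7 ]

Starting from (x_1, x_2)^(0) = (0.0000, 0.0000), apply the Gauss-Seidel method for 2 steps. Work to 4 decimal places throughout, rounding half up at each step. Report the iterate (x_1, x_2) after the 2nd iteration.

(1.2381, 1.5306)

Iteration 1:
  x_1 = (8 - (2)·0.0000) / (3) = 2.6667
  x_2 = (-7 - (3)·2.6667) / (-7) = 2.1429
Iteration 2:
  x_1 = (8 - (2)·2.1429) / (3) = 1.2381
  x_2 = (-7 - (3)·1.2381) / (-7) = 1.5306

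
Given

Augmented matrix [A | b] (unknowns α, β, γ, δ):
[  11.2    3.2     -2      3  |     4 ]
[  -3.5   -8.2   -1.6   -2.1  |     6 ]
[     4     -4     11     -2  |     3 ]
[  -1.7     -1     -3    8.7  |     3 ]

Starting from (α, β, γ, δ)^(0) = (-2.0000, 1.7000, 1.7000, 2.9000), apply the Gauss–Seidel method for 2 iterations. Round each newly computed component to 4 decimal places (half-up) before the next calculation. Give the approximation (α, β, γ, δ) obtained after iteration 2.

Iteration 1:
  α = (4 - (3.2)·1.7000 - (-2)·1.7000 - (3)·2.9000) / (11.2) = -0.6018
  β = (6 - (-3.5)·-0.6018 - (-1.6)·1.7000 - (-2.1)·2.9000) / (-8.2) = -1.5492
  γ = (3 - (4)·-0.6018 - (-4)·-1.5492 - (-2)·2.9000) / (11) = 0.4555
  δ = (3 - (-1.7)·-0.6018 - (-1)·-1.5492 - (-3)·0.4555) / (8.7) = 0.2062
Iteration 2:
  α = (4 - (3.2)·-1.5492 - (-2)·0.4555 - (3)·0.2062) / (11.2) = 0.8259
  β = (6 - (-3.5)·0.8259 - (-1.6)·0.4555 - (-2.1)·0.2062) / (-8.2) = -1.2259
  γ = (3 - (4)·0.8259 - (-4)·-1.2259 - (-2)·0.2062) / (11) = -0.4359
  δ = (3 - (-1.7)·0.8259 - (-1)·-1.2259 - (-3)·-0.4359) / (8.7) = 0.2150

(0.8259, -1.2259, -0.4359, 0.2150)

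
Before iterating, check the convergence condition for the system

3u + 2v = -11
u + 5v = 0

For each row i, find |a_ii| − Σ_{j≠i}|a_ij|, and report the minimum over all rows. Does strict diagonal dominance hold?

1

row 1: |3| − (2) = 1
row 2: |5| − (1) = 4
minimum over rows = 1 → strictly diagonally dominant (convergence guaranteed)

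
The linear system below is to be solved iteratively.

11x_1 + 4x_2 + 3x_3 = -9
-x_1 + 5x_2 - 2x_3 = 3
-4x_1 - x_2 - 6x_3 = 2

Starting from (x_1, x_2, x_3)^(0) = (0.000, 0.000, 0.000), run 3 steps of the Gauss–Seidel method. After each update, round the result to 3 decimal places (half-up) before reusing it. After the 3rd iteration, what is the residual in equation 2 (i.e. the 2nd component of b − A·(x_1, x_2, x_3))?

0.040

Iteration 1:
  x_1 = (-9 - (4)·0.000 - (3)·0.000) / (11) = -0.818
  x_2 = (3 - (-1)·-0.818 - (-2)·0.000) / (5) = 0.436
  x_3 = (2 - (-4)·-0.818 - (-1)·0.436) / (-6) = 0.139
Iteration 2:
  x_1 = (-9 - (4)·0.436 - (3)·0.139) / (11) = -1.015
  x_2 = (3 - (-1)·-1.015 - (-2)·0.139) / (5) = 0.453
  x_3 = (2 - (-4)·-1.015 - (-1)·0.453) / (-6) = 0.268
Iteration 3:
  x_1 = (-9 - (4)·0.453 - (3)·0.268) / (11) = -1.056
  x_2 = (3 - (-1)·-1.056 - (-2)·0.268) / (5) = 0.496
  x_3 = (2 - (-4)·-1.056 - (-1)·0.496) / (-6) = 0.288
Residual b − A·x = (-0.232, 0.040, 0.000)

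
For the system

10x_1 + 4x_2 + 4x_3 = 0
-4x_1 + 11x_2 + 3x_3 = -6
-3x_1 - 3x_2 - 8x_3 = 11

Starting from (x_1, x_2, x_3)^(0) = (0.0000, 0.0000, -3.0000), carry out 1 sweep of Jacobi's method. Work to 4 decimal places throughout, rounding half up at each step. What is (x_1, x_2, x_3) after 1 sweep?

Iteration 1:
  x_1 = (0 - (4)·0.0000 - (4)·-3.0000) / (10) = 1.2000
  x_2 = (-6 - (-4)·0.0000 - (3)·-3.0000) / (11) = 0.2727
  x_3 = (11 - (-3)·0.0000 - (-3)·0.0000) / (-8) = -1.3750

(1.2000, 0.2727, -1.3750)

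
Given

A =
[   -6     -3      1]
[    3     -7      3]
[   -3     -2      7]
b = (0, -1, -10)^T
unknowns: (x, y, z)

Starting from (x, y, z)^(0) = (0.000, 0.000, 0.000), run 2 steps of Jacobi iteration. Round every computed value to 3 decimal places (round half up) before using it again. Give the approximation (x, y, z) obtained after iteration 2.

Iteration 1:
  x = (0 - (-3)·0.000 - (1)·0.000) / (-6) = 0.000
  y = (-1 - (3)·0.000 - (3)·0.000) / (-7) = 0.143
  z = (-10 - (-3)·0.000 - (-2)·0.000) / (7) = -1.429
Iteration 2:
  x = (0 - (-3)·0.143 - (1)·-1.429) / (-6) = -0.310
  y = (-1 - (3)·0.000 - (3)·-1.429) / (-7) = -0.470
  z = (-10 - (-3)·0.000 - (-2)·0.143) / (7) = -1.388

(-0.310, -0.470, -1.388)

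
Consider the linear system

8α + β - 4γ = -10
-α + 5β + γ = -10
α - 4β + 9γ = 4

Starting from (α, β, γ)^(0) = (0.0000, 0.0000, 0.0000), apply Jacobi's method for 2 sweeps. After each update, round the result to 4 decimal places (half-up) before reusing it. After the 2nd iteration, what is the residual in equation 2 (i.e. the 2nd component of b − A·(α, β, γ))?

1.2223

Iteration 1:
  α = (-10 - (1)·0.0000 - (-4)·0.0000) / (8) = -1.2500
  β = (-10 - (-1)·0.0000 - (1)·0.0000) / (5) = -2.0000
  γ = (4 - (1)·0.0000 - (-4)·0.0000) / (9) = 0.4444
Iteration 2:
  α = (-10 - (1)·-2.0000 - (-4)·0.4444) / (8) = -0.7778
  β = (-10 - (-1)·-1.2500 - (1)·0.4444) / (5) = -2.3389
  γ = (4 - (1)·-1.2500 - (-4)·-2.0000) / (9) = -0.3056
Residual b − A·x = (-2.6611, 1.2223, -1.8274)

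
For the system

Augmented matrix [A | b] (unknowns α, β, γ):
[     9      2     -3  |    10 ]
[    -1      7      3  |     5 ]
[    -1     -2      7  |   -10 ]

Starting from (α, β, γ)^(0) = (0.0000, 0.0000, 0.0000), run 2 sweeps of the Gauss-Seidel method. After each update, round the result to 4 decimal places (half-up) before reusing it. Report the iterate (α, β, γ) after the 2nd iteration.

(0.5770, 1.2340, -0.9936)

Iteration 1:
  α = (10 - (2)·0.0000 - (-3)·0.0000) / (9) = 1.1111
  β = (5 - (-1)·1.1111 - (3)·0.0000) / (7) = 0.8730
  γ = (-10 - (-1)·1.1111 - (-2)·0.8730) / (7) = -1.0204
Iteration 2:
  α = (10 - (2)·0.8730 - (-3)·-1.0204) / (9) = 0.5770
  β = (5 - (-1)·0.5770 - (3)·-1.0204) / (7) = 1.2340
  γ = (-10 - (-1)·0.5770 - (-2)·1.2340) / (7) = -0.9936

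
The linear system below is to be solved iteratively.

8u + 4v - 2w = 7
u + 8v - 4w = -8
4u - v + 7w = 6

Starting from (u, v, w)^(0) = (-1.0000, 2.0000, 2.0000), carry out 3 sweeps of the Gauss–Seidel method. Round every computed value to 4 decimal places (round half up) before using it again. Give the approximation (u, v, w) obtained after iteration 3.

Iteration 1:
  u = (7 - (4)·2.0000 - (-2)·2.0000) / (8) = 0.3750
  v = (-8 - (1)·0.3750 - (-4)·2.0000) / (8) = -0.0469
  w = (6 - (4)·0.3750 - (-1)·-0.0469) / (7) = 0.6362
Iteration 2:
  u = (7 - (4)·-0.0469 - (-2)·0.6362) / (8) = 1.0575
  v = (-8 - (1)·1.0575 - (-4)·0.6362) / (8) = -0.8141
  w = (6 - (4)·1.0575 - (-1)·-0.8141) / (7) = 0.1366
Iteration 3:
  u = (7 - (4)·-0.8141 - (-2)·0.1366) / (8) = 1.3162
  v = (-8 - (1)·1.3162 - (-4)·0.1366) / (8) = -1.0962
  w = (6 - (4)·1.3162 - (-1)·-1.0962) / (7) = -0.0516

(1.3162, -1.0962, -0.0516)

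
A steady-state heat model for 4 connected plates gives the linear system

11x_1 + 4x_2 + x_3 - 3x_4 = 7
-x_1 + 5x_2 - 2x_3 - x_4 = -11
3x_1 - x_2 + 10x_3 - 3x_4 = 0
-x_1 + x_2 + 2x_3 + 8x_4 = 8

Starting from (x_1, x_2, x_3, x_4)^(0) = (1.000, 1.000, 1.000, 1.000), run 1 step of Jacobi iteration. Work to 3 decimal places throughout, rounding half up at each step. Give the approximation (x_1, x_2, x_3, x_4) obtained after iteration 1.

Iteration 1:
  x_1 = (7 - (4)·1.000 - (1)·1.000 - (-3)·1.000) / (11) = 0.455
  x_2 = (-11 - (-1)·1.000 - (-2)·1.000 - (-1)·1.000) / (5) = -1.400
  x_3 = (0 - (3)·1.000 - (-1)·1.000 - (-3)·1.000) / (10) = 0.100
  x_4 = (8 - (-1)·1.000 - (1)·1.000 - (2)·1.000) / (8) = 0.750

(0.455, -1.400, 0.100, 0.750)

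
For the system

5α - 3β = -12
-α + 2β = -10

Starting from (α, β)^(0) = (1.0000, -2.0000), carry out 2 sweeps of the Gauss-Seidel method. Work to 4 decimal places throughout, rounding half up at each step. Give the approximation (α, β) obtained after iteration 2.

(-6.4800, -8.2400)

Iteration 1:
  α = (-12 - (-3)·-2.0000) / (5) = -3.6000
  β = (-10 - (-1)·-3.6000) / (2) = -6.8000
Iteration 2:
  α = (-12 - (-3)·-6.8000) / (5) = -6.4800
  β = (-10 - (-1)·-6.4800) / (2) = -8.2400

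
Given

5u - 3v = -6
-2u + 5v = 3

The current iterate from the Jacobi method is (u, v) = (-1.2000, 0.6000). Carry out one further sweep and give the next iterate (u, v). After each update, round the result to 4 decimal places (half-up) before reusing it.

One sweep:
  u = (-6 - (-3)·0.6000) / (5) = -0.8400
  v = (3 - (-2)·-1.2000) / (5) = 0.1200

(-0.8400, 0.1200)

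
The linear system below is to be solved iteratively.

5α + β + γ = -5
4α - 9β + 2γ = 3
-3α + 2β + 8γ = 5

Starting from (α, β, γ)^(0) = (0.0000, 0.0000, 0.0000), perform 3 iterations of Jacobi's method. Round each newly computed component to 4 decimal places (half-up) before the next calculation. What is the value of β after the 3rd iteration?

Iteration 1:
  α = (-5 - (1)·0.0000 - (1)·0.0000) / (5) = -1.0000
  β = (3 - (4)·0.0000 - (2)·0.0000) / (-9) = -0.3333
  γ = (5 - (-3)·0.0000 - (2)·0.0000) / (8) = 0.6250
Iteration 2:
  α = (-5 - (1)·-0.3333 - (1)·0.6250) / (5) = -1.0583
  β = (3 - (4)·-1.0000 - (2)·0.6250) / (-9) = -0.6389
  γ = (5 - (-3)·-1.0000 - (2)·-0.3333) / (8) = 0.3333
Iteration 3:
  α = (-5 - (1)·-0.6389 - (1)·0.3333) / (5) = -0.9389
  β = (3 - (4)·-1.0583 - (2)·0.3333) / (-9) = -0.7296
  γ = (5 - (-3)·-1.0583 - (2)·-0.6389) / (8) = 0.3879

-0.7296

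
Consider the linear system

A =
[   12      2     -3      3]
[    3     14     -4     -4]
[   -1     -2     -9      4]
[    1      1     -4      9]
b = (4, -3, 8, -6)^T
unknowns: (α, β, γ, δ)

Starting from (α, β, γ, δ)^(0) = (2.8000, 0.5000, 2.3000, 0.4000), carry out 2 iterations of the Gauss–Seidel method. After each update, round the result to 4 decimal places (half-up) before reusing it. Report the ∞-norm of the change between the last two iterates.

1.2792

Iteration 1:
  α = (4 - (2)·0.5000 - (-3)·2.3000 - (3)·0.4000) / (12) = 0.7250
  β = (-3 - (3)·0.7250 - (-4)·2.3000 - (-4)·0.4000) / (14) = 0.4018
  γ = (8 - (-1)·0.7250 - (-2)·0.4018 - (4)·0.4000) / (-9) = -0.8810
  δ = (-6 - (1)·0.7250 - (1)·0.4018 - (-4)·-0.8810) / (9) = -1.1834
Iteration 2:
  α = (4 - (2)·0.4018 - (-3)·-0.8810 - (3)·-1.1834) / (12) = 0.3420
  β = (-3 - (3)·0.3420 - (-4)·-0.8810 - (-4)·-1.1834) / (14) = -0.8774
  γ = (8 - (-1)·0.3420 - (-2)·-0.8774 - (4)·-1.1834) / (-9) = -1.2579
  δ = (-6 - (1)·0.3420 - (1)·-0.8774 - (-4)·-1.2579) / (9) = -1.1662
Change: (-0.3830, -1.2792, -0.3769, 0.0172) → max |·| = 1.2792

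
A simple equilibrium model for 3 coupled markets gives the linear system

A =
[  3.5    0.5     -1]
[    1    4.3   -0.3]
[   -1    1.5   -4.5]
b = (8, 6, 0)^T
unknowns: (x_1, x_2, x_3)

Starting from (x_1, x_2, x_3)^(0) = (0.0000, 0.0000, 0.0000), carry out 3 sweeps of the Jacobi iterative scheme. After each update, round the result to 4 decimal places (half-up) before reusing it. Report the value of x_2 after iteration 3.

0.9072

Iteration 1:
  x_1 = (8 - (0.5)·0.0000 - (-1)·0.0000) / (3.5) = 2.2857
  x_2 = (6 - (1)·0.0000 - (-0.3)·0.0000) / (4.3) = 1.3953
  x_3 = (0 - (-1)·0.0000 - (1.5)·0.0000) / (-4.5) = 0.0000
Iteration 2:
  x_1 = (8 - (0.5)·1.3953 - (-1)·0.0000) / (3.5) = 2.0864
  x_2 = (6 - (1)·2.2857 - (-0.3)·0.0000) / (4.3) = 0.8638
  x_3 = (0 - (-1)·2.2857 - (1.5)·1.3953) / (-4.5) = -0.0428
Iteration 3:
  x_1 = (8 - (0.5)·0.8638 - (-1)·-0.0428) / (3.5) = 2.1501
  x_2 = (6 - (1)·2.0864 - (-0.3)·-0.0428) / (4.3) = 0.9072
  x_3 = (0 - (-1)·2.0864 - (1.5)·0.8638) / (-4.5) = -0.1757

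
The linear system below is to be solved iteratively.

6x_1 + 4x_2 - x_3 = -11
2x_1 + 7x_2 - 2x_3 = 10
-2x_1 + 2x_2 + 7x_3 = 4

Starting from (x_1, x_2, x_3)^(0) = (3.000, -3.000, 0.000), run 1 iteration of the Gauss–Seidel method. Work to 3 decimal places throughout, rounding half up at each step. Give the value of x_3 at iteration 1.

Iteration 1:
  x_1 = (-11 - (4)·-3.000 - (-1)·0.000) / (6) = 0.167
  x_2 = (10 - (2)·0.167 - (-2)·0.000) / (7) = 1.381
  x_3 = (4 - (-2)·0.167 - (2)·1.381) / (7) = 0.225

0.225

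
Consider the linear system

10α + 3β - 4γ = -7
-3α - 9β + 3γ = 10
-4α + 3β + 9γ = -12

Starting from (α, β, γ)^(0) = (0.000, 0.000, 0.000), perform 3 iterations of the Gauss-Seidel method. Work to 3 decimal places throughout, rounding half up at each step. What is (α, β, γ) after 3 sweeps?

(-0.872, -1.272, -1.297)

Iteration 1:
  α = (-7 - (3)·0.000 - (-4)·0.000) / (10) = -0.700
  β = (10 - (-3)·-0.700 - (3)·0.000) / (-9) = -0.878
  γ = (-12 - (-4)·-0.700 - (3)·-0.878) / (9) = -1.352
Iteration 2:
  α = (-7 - (3)·-0.878 - (-4)·-1.352) / (10) = -0.977
  β = (10 - (-3)·-0.977 - (3)·-1.352) / (-9) = -1.236
  γ = (-12 - (-4)·-0.977 - (3)·-1.236) / (9) = -1.356
Iteration 3:
  α = (-7 - (3)·-1.236 - (-4)·-1.356) / (10) = -0.872
  β = (10 - (-3)·-0.872 - (3)·-1.356) / (-9) = -1.272
  γ = (-12 - (-4)·-0.872 - (3)·-1.272) / (9) = -1.297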